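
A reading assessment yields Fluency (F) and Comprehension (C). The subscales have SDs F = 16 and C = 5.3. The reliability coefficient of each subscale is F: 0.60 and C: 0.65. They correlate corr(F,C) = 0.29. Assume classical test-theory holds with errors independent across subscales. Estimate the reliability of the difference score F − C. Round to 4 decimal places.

0.5222

Var(F−C) = 16² + 5.3² − 2·16·5.3·0.29 = 284.09 − 49.184 = 234.906.
Because errors are independent across components, Cov(Tᵢ,Tⱼ) = Cov(Xᵢ,Xⱼ); the off-diagonal part of the true-score variance is the same as above.
True-score variance = [16²·0.60 + 5.3²·0.65] − 49.184 = 171.858 − 49.184 = 122.674.
Reliability = 122.674 / 234.906 = 0.5222.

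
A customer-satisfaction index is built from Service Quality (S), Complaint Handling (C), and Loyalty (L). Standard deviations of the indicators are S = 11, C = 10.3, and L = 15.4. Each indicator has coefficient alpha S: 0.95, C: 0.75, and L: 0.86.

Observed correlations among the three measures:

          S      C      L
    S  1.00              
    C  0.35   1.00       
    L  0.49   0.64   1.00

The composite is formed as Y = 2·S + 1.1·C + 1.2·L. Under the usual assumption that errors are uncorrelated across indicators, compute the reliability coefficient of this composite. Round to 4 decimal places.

0.9420

Var(Y) = 2²·11² + 1.1²·10.3² + 1.2²·15.4² + 2·[2.2·11·10.3·0.35 + 2.4·11·15.4·0.49 + 1.32·10.3·15.4·0.64] = 953.879 + 840.915 = 1794.79.
Because errors are independent across components, Cov(Tᵢ,Tⱼ) = Cov(Xᵢ,Xⱼ); the off-diagonal part of the true-score variance is the same as above.
True-score variance = [2²·11²·0.95 + 1.1²·10.3²·0.75 + 1.2²·15.4²·0.86] + 840.915 = 849.776 + 840.915 = 1690.69.
Reliability = 1690.69 / 1794.79 = 0.9420.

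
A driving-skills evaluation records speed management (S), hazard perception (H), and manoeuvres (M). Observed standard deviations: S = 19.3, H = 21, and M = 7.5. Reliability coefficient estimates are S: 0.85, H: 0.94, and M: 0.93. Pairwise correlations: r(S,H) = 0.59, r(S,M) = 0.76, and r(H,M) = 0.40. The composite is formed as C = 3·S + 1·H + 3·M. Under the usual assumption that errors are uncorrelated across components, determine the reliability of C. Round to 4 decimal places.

Var(C) = 3²·19.3² + 21² + 3²·7.5² + 2·[3·19.3·21·0.59 + 9·19.3·7.5·0.76 + 3·21·7.5·0.40] = 4299.66 + 3792.94 = 8092.6.
With uncorrelated errors the cross-covariances are all true-score covariance, so they carry over unchanged; only the diagonal terms shrink to ρᵢσᵢ².
True-score variance = [3²·19.3²·0.85 + 21²·0.94 + 3²·7.5²·0.93] + 3792.94 = 3734.9 + 3792.94 = 7527.84.
Reliability = 7527.84 / 8092.6 = 0.9302.

0.9302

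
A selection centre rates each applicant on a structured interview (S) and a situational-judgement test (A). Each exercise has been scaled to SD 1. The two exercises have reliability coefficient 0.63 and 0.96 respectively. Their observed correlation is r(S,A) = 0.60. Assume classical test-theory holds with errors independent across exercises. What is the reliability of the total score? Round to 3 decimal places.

Var(S+A) = 2 + 2·[0.60] = 2 + 1.2 = 3.2.
Because errors are independent across components, Cov(Tᵢ,Tⱼ) = Cov(Xᵢ,Xⱼ); the off-diagonal part of the true-score variance is the same as above.
True-score variance = [0.63 + 0.96] + 1.2 = 1.59 + 1.2 = 2.79.
Reliability = 2.79 / 3.2 = 0.872.

0.872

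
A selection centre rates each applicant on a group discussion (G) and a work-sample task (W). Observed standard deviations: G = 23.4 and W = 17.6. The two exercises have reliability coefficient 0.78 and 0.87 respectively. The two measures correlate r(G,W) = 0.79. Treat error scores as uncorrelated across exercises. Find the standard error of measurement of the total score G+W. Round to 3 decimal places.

12.678

Var(total) = 857.32 + 650.707 = 1508.03.
True-score variance = 696.588 + 650.707 = 1347.3, so reliability = 0.8934.
Error variance = 1508.03 − 1347.3 = 160.732; SEM = √160.732 = 12.678.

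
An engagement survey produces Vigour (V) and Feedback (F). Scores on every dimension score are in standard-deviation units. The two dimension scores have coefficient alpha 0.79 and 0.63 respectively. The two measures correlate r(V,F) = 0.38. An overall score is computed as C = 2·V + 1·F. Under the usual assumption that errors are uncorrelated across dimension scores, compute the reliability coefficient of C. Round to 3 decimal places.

Var(C) = 2² + 1 + 2·[2·0.38] = 5 + 1.52 = 6.52.
With uncorrelated errors the cross-covariances are all true-score covariance, so they carry over unchanged; only the diagonal terms shrink to ρᵢσᵢ².
True-score variance = [2²·0.79 + 0.63] + 1.52 = 3.79 + 1.52 = 5.31.
Reliability = 5.31 / 6.52 = 0.814.

0.814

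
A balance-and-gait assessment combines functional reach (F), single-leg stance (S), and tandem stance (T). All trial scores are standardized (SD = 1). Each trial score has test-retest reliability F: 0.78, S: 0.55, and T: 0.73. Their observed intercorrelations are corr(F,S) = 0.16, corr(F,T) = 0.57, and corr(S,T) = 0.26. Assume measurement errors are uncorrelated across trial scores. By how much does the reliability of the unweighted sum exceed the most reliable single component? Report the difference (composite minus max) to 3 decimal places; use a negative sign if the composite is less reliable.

Var(sum) = 3 + 1.98 = 4.98; true-score variance = 2.06 + 1.98 = 4.04; composite reliability = 0.8112.
Max component reliability = 0.7800.
Difference = 0.8112 − 0.7800 = 0.031.

0.031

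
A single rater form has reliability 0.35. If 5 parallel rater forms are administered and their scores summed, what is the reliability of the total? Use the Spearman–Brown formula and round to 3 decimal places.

0.729

ρ_k = kρ / (1 + (k−1)ρ) = 5·0.35 / (1 + 4·0.35) = 1.750 / 2.400 = 0.729.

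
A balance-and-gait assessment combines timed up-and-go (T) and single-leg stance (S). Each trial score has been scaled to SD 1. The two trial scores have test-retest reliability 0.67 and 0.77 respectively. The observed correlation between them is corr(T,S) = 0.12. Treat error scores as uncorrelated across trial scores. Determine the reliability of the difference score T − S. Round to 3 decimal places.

Var(T−S) = 1 + 1 − 2·0.12 = 2 − 0.24 = 1.76.
Under uncorrelated errors the observed covariances equal the true-score covariances, so only the own-variance terms attenuate.
True-score variance = [0.67 + 0.77] − 0.24 = 1.44 − 0.24 = 1.2.
Reliability = 1.2 / 1.76 = 0.682.

0.682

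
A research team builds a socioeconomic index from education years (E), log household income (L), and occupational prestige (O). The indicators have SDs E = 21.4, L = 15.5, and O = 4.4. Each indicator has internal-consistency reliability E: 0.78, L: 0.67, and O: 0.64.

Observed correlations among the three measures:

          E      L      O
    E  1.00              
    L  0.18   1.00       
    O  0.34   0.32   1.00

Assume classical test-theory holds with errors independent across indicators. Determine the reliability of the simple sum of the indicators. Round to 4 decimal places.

Var(E+L+O) = 21.4² + 15.5² + 4.4² + 2·[21.4·15.5·0.18 + 21.4·4.4·0.34 + 15.5·4.4·0.32] = 717.57 + 227.089 = 944.659.
Under uncorrelated errors the observed covariances equal the true-score covariances, so only the own-variance terms attenuate.
True-score variance = [21.4²·0.78 + 15.5²·0.67 + 4.4²·0.64] + 227.089 = 530.567 + 227.089 = 757.655.
Reliability = 757.655 / 944.659 = 0.8020.

0.8020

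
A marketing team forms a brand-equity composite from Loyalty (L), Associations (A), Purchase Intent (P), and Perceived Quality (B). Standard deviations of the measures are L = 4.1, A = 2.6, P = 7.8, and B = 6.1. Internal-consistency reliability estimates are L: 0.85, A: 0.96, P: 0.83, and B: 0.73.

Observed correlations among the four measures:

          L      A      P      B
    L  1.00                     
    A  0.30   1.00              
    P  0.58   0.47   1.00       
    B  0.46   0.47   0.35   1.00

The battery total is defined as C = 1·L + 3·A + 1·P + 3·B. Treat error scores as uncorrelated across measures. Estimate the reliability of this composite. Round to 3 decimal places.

0.881

Var(C) = 4.1² + 3²·2.6² + 7.8² + 3²·6.1² + 2·[3·4.1·2.6·0.30 + 4.1·7.8·0.58 + 3·4.1·6.1·0.46 + 3·2.6·7.8·0.47 + 9·2.6·6.1·0.47 + 3·7.8·6.1·0.35] = 473.38 + 416.596 = 889.976.
With uncorrelated errors the cross-covariances are all true-score covariance, so they carry over unchanged; only the diagonal terms shrink to ρᵢσᵢ².
True-score variance = [4.1²·0.85 + 3²·2.6²·0.96 + 7.8²·0.83 + 3²·6.1²·0.73] + 416.596 = 367.662 + 416.596 = 784.257.
Reliability = 784.257 / 889.976 = 0.881.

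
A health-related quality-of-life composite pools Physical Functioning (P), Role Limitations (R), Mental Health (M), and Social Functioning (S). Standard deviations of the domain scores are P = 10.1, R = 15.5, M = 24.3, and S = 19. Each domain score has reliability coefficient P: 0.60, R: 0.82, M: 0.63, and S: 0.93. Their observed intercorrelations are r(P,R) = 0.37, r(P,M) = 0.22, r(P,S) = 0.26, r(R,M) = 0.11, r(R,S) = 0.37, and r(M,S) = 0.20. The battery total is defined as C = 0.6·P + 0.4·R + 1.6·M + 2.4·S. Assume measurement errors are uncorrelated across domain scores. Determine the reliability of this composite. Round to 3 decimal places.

Var(C) = 0.6²·10.1² + 0.4²·15.5² + 1.6²·24.3² + 2.4²·19² + 2·[0.24·10.1·15.5·0.37 + 0.96·10.1·24.3·0.22 + 1.44·10.1·19·0.26 + 0.64·15.5·24.3·0.11 + 0.96·15.5·19·0.37 + 3.84·24.3·19·0.20] = 3666.18 + 1246.58 = 4912.76.
Under uncorrelated errors the observed covariances equal the true-score covariances, so only the own-variance terms attenuate.
True-score variance = [0.6²·10.1²·0.60 + 0.4²·15.5²·0.82 + 1.6²·24.3²·0.63 + 2.4²·19²·0.93] + 1246.58 = 2939.7 + 1246.58 = 4186.29.
Reliability = 4186.29 / 4912.76 = 0.852.

0.852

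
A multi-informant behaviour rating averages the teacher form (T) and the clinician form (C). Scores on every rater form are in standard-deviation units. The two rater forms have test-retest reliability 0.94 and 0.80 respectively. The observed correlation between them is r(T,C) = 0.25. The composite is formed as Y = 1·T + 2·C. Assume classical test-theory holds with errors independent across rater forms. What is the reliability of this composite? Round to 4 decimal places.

0.8567

Var(Y) = 1 + 2² + 2·[2·0.25] = 5 + 1 = 6.
Under uncorrelated errors the observed covariances equal the true-score covariances, so only the own-variance terms attenuate.
True-score variance = [0.94 + 2²·0.80] + 1 = 4.14 + 1 = 5.14.
Reliability = 5.14 / 6 = 0.8567.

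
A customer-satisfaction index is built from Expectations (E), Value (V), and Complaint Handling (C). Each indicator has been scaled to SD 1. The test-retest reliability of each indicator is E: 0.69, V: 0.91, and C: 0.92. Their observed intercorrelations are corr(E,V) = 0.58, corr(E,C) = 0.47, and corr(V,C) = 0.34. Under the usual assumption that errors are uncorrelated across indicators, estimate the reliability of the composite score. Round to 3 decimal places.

Var(E+V+C) = 3 + 2·[0.58 + 0.47 + 0.34] = 3 + 2.78 = 5.78.
Under uncorrelated errors the observed covariances equal the true-score covariances, so only the own-variance terms attenuate.
True-score variance = [0.69 + 0.91 + 0.92] + 2.78 = 2.52 + 2.78 = 5.3.
Reliability = 5.3 / 5.78 = 0.917.

0.917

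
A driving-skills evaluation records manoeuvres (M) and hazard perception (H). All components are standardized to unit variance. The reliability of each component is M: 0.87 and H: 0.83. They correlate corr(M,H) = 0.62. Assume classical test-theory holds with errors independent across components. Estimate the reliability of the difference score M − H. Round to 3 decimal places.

0.605

Var(M−H) = 1 + 1 − 2·0.62 = 2 − 1.24 = 0.76.
Because errors are independent across components, Cov(Tᵢ,Tⱼ) = Cov(Xᵢ,Xⱼ); the off-diagonal part of the true-score variance is the same as above.
True-score variance = [0.87 + 0.83] − 1.24 = 1.7 − 1.24 = 0.46.
Reliability = 0.46 / 0.76 = 0.605.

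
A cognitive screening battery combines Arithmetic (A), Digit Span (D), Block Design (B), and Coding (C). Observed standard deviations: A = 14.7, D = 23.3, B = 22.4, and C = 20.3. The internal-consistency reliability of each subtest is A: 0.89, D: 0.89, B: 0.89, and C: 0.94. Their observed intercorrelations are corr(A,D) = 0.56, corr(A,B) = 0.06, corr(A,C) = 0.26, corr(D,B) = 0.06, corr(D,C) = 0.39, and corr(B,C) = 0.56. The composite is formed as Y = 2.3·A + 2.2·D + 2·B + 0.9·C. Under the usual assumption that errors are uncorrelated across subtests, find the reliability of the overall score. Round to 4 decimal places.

Var(Y) = 2.3²·14.7² + 2.2²·23.3² + 2²·22.4² + 0.9²·20.3² + 2·[5.06·14.7·23.3·0.56 + 4.6·14.7·22.4·0.06 + 2.07·14.7·20.3·0.26 + 4.4·23.3·22.4·0.06 + 1.98·23.3·20.3·0.39 + 1.8·22.4·20.3·0.56] = 6111.54 + 4366.82 = 10478.4.
Because errors are independent across components, Cov(Tᵢ,Tⱼ) = Cov(Xᵢ,Xⱼ); the off-diagonal part of the true-score variance is the same as above.
True-score variance = [2.3²·14.7²·0.89 + 2.2²·23.3²·0.89 + 2²·22.4²·0.89 + 0.9²·20.3²·0.94] + 4366.82 = 5455.96 + 4366.82 = 9822.78.
Reliability = 9822.78 / 10478.4 = 0.9374.

0.9374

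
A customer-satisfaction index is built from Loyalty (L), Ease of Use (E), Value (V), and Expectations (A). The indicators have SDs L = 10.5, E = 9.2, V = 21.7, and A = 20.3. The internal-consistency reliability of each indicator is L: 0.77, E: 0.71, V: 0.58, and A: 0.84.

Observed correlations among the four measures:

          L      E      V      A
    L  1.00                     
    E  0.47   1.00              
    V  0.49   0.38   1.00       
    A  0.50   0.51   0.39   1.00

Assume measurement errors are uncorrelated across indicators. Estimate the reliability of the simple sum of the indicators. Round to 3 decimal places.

Var(L+E+V+A) = 10.5² + 9.2² + 21.7² + 20.3² + 2·[10.5·9.2·0.47 + 10.5·21.7·0.49 + 10.5·20.3·0.50 + 9.2·21.7·0.38 + 9.2·20.3·0.51 + 21.7·20.3·0.39] = 1077.87 + 1213.07 = 2290.94.
Under uncorrelated errors the observed covariances equal the true-score covariances, so only the own-variance terms attenuate.
True-score variance = [10.5²·0.77 + 9.2²·0.71 + 21.7²·0.58 + 20.3²·0.84] + 1213.07 = 764.259 + 1213.07 = 1977.33.
Reliability = 1977.33 / 2290.94 = 0.863.

0.863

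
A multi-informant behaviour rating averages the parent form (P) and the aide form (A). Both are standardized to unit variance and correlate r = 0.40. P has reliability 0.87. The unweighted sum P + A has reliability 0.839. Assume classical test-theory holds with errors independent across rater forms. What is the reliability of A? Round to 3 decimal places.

0.679

Var(P+A) = 2 + 2·0.40 = 2.800.
True-score variance = ρ_P + ρ_A + 2·0.40, so 0.839 = (0.87 + ρ_A + 0.80) / 2.800.
ρ_A = 0.839·2.800 − 0.87 − 0.80 = 0.679.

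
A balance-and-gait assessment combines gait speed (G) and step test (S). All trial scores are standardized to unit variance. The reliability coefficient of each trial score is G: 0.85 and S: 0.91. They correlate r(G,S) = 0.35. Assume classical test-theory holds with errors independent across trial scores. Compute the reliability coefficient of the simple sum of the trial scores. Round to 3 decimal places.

0.911

Var(G+S) = 2 + 2·[0.35] = 2 + 0.7 = 2.7.
With uncorrelated errors the cross-covariances are all true-score covariance, so they carry over unchanged; only the diagonal terms shrink to ρᵢσᵢ².
True-score variance = [0.85 + 0.91] + 0.7 = 1.76 + 0.7 = 2.46.
Reliability = 2.46 / 2.7 = 0.911.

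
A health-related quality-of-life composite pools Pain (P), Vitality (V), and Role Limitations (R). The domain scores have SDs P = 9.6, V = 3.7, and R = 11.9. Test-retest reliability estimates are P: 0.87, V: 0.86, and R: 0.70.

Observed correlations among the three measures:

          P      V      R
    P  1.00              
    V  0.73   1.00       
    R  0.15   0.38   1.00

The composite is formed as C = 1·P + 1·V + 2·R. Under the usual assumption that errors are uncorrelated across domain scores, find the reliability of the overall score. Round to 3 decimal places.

Var(C) = 9.6² + 3.7² + 2²·11.9² + 2·[9.6·3.7·0.73 + 2·9.6·11.9·0.15 + 2·3.7·11.9·0.38] = 672.29 + 187.329 = 859.619.
With uncorrelated errors the cross-covariances are all true-score covariance, so they carry over unchanged; only the diagonal terms shrink to ρᵢσᵢ².
True-score variance = [9.6²·0.87 + 3.7²·0.86 + 2²·11.9²·0.70] + 187.329 = 488.461 + 187.329 = 675.789.
Reliability = 675.789 / 859.619 = 0.786.

0.786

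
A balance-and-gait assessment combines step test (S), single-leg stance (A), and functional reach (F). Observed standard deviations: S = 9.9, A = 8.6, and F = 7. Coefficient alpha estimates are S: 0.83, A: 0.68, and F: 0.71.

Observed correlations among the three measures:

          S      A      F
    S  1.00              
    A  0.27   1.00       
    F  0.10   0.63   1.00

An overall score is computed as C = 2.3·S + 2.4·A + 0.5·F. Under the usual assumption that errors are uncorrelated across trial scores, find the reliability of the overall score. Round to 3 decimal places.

Var(C) = 2.3²·9.9² + 2.4²·8.6² + 0.5²·7² + 2·[5.52·9.9·8.6·0.27 + 1.15·9.9·7·0.10 + 1.2·8.6·7·0.63] = 956.732 + 360.747 = 1317.48.
Because errors are independent across components, Cov(Tᵢ,Tⱼ) = Cov(Xᵢ,Xⱼ); the off-diagonal part of the true-score variance is the same as above.
True-score variance = [2.3²·9.9²·0.83 + 2.4²·8.6²·0.68 + 0.5²·7²·0.71] + 360.747 = 728.717 + 360.747 = 1089.46.
Reliability = 1089.46 / 1317.48 = 0.827.

0.827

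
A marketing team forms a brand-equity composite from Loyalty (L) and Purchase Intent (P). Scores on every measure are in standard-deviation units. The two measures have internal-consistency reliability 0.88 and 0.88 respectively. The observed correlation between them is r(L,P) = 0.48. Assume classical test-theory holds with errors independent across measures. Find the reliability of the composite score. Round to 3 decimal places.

Var(L+P) = 2 + 2·[0.48] = 2 + 0.96 = 2.96.
With uncorrelated errors the cross-covariances are all true-score covariance, so they carry over unchanged; only the diagonal terms shrink to ρᵢσᵢ².
True-score variance = [0.88 + 0.88] + 0.96 = 1.76 + 0.96 = 2.72.
Reliability = 2.72 / 2.96 = 0.919.

0.919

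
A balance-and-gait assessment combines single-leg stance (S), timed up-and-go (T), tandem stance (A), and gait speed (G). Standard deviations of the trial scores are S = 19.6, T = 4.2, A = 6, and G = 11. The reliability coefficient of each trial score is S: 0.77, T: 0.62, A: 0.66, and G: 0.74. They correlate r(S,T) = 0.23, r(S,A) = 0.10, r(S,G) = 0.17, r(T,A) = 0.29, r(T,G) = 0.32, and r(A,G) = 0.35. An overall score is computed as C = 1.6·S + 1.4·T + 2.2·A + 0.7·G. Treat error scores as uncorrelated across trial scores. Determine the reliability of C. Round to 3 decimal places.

0.809

Var(C) = 1.6²·19.6² + 1.4²·4.2² + 2.2²·6² + 0.7²·11² + 2·[2.24·19.6·4.2·0.23 + 3.52·19.6·6·0.10 + 1.12·19.6·11·0.17 + 3.08·4.2·6·0.29 + 0.98·4.2·11·0.32 + 1.54·6·11·0.35] = 1251.55 + 394.855 = 1646.41.
Under uncorrelated errors the observed covariances equal the true-score covariances, so only the own-variance terms attenuate.
True-score variance = [1.6²·19.6²·0.77 + 1.4²·4.2²·0.62 + 2.2²·6²·0.66 + 0.7²·11²·0.74] + 394.855 = 937.565 + 394.855 = 1332.42.
Reliability = 1332.42 / 1646.41 = 0.809.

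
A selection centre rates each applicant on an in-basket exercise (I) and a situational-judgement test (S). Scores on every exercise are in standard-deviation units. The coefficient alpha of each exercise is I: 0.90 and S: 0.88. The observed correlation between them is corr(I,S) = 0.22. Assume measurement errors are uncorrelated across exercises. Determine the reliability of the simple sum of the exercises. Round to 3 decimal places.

Var(I+S) = 2 + 2·[0.22] = 2 + 0.44 = 2.44.
With uncorrelated errors the cross-covariances are all true-score covariance, so they carry over unchanged; only the diagonal terms shrink to ρᵢσᵢ².
True-score variance = [0.90 + 0.88] + 0.44 = 1.78 + 0.44 = 2.22.
Reliability = 2.22 / 2.44 = 0.910.

0.910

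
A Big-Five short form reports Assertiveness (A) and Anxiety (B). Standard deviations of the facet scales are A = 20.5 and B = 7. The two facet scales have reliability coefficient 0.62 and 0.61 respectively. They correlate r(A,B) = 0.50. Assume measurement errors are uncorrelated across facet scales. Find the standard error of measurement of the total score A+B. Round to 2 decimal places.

13.37

Var(total) = 469.25 + 143.5 = 612.75.
True-score variance = 290.445 + 143.5 = 433.945, so reliability = 0.7082.
Error variance = 612.75 − 433.945 = 178.805; SEM = √178.805 = 13.37.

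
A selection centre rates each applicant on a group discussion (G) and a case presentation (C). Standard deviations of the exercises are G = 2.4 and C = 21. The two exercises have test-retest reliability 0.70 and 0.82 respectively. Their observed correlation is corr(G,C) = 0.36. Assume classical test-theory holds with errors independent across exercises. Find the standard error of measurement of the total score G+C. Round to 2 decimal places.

9.01

Var(total) = 446.76 + 36.288 = 483.048.
True-score variance = 365.652 + 36.288 = 401.94, so reliability = 0.8321.
Error variance = 483.048 − 401.94 = 81.108; SEM = √81.108 = 9.01.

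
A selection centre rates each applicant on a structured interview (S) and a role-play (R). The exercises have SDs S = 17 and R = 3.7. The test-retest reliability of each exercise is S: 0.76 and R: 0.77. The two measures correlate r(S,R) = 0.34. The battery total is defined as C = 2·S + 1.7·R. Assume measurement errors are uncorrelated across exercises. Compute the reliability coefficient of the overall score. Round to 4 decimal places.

Var(C) = 2²·17² + 1.7²·3.7² + 2·[3.4·17·3.7·0.34] = 1195.56 + 145.425 = 1340.99.
Because errors are independent across components, Cov(Tᵢ,Tⱼ) = Cov(Xᵢ,Xⱼ); the off-diagonal part of the true-score variance is the same as above.
True-score variance = [2²·17²·0.76 + 1.7²·3.7²·0.77] + 145.425 = 909.024 + 145.425 = 1054.45.
Reliability = 1054.45 / 1340.99 = 0.7863.

0.7863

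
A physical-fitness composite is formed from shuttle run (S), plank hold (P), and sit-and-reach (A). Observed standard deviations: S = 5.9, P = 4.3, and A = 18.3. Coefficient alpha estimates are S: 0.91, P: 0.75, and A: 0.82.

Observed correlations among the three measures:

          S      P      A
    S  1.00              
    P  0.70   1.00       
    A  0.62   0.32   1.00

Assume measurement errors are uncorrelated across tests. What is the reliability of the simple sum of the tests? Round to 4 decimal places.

0.8881

Var(S+P+A) = 5.9² + 4.3² + 18.3² + 2·[5.9·4.3·0.70 + 5.9·18.3·0.62 + 4.3·18.3·0.32] = 388.19 + 219.762 = 607.952.
Under uncorrelated errors the observed covariances equal the true-score covariances, so only the own-variance terms attenuate.
True-score variance = [5.9²·0.91 + 4.3²·0.75 + 18.3²·0.82] + 219.762 = 320.154 + 219.762 = 539.917.
Reliability = 539.917 / 607.952 = 0.8881.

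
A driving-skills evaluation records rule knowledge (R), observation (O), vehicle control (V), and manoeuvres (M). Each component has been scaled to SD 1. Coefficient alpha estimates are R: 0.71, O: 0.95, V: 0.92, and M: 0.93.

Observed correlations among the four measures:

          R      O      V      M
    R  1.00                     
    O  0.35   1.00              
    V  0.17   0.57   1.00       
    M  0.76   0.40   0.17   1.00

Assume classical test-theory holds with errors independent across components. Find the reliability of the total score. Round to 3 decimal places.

0.945

Var(R+O+V+M) = 4 + 2·[0.35 + 0.17 + 0.76 + 0.57 + 0.40 + 0.17] = 4 + 4.84 = 8.84.
Under uncorrelated errors the observed covariances equal the true-score covariances, so only the own-variance terms attenuate.
True-score variance = [0.71 + 0.95 + 0.92 + 0.93] + 4.84 = 3.51 + 4.84 = 8.35.
Reliability = 8.35 / 8.84 = 0.945.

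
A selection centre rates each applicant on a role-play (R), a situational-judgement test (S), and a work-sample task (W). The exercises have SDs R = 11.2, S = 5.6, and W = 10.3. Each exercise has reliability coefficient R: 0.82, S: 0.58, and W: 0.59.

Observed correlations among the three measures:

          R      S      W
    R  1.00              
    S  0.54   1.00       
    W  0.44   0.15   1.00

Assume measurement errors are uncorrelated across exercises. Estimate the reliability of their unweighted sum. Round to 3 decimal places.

0.824

Var(R+S+W) = 11.2² + 5.6² + 10.3² + 2·[11.2·5.6·0.54 + 11.2·10.3·0.44 + 5.6·10.3·0.15] = 262.89 + 186.558 = 449.448.
With uncorrelated errors the cross-covariances are all true-score covariance, so they carry over unchanged; only the diagonal terms shrink to ρᵢσᵢ².
True-score variance = [11.2²·0.82 + 5.6²·0.58 + 10.3²·0.59] + 186.558 = 183.643 + 186.558 = 370.201.
Reliability = 370.201 / 449.448 = 0.824.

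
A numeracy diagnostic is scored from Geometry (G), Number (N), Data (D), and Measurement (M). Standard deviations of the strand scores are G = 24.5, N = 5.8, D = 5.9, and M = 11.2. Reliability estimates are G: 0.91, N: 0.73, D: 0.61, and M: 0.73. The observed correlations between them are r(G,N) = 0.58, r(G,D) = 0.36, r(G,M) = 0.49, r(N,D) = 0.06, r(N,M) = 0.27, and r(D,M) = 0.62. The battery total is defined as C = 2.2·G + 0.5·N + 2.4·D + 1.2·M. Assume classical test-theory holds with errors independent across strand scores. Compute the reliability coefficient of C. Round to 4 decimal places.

Var(C) = 2.2²·24.5² + 0.5²·5.8² + 2.4²·5.9² + 1.2²·11.2² + 2·[1.1·24.5·5.8·0.58 + 5.28·24.5·5.9·0.36 + 2.64·24.5·11.2·0.49 + 1.2·5.8·5.9·0.06 + 0.6·5.8·11.2·0.27 + 2.88·5.9·11.2·0.62] = 3294.76 + 1702.73 = 4997.49.
With uncorrelated errors the cross-covariances are all true-score covariance, so they carry over unchanged; only the diagonal terms shrink to ρᵢσᵢ².
True-score variance = [2.2²·24.5²·0.91 + 0.5²·5.8²·0.73 + 2.4²·5.9²·0.61 + 1.2²·11.2²·0.73] + 1702.73 = 2904.05 + 1702.73 = 4606.78.
Reliability = 4606.78 / 4997.49 = 0.9218.

0.9218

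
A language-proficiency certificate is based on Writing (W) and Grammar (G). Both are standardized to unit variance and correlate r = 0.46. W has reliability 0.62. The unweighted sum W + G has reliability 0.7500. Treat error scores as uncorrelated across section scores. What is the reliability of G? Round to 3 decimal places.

Var(W+G) = 2 + 2·0.46 = 2.920.
True-score variance = ρ_W + ρ_G + 2·0.46, so 0.7500 = (0.62 + ρ_G + 0.92) / 2.920.
ρ_G = 0.7500·2.920 − 0.62 − 0.92 = 0.650.

0.650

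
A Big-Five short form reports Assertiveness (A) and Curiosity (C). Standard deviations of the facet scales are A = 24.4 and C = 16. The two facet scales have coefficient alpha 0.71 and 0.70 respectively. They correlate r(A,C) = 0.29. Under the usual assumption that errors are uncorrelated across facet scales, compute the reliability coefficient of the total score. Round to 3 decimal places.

Var(A+C) = 24.4² + 16² + 2·[24.4·16·0.29] = 851.36 + 226.432 = 1077.79.
With uncorrelated errors the cross-covariances are all true-score covariance, so they carry over unchanged; only the diagonal terms shrink to ρᵢσᵢ².
True-score variance = [24.4²·0.71 + 16²·0.70] + 226.432 = 601.906 + 226.432 = 828.338.
Reliability = 828.338 / 1077.79 = 0.769.

0.769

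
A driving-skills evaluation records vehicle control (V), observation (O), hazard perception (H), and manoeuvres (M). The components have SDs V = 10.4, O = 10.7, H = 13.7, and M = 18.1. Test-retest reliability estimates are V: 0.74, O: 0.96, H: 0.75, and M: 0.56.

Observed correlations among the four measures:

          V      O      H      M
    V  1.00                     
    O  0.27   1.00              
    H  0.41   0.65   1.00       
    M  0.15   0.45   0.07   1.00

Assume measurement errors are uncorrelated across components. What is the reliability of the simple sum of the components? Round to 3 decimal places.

0.837

Var(V+O+H+M) = 10.4² + 10.7² + 13.7² + 18.1² + 2·[10.4·10.7·0.27 + 10.4·13.7·0.41 + 10.4·18.1·0.15 + 10.7·13.7·0.65 + 10.7·18.1·0.45 + 13.7·18.1·0.07] = 737.95 + 632.983 = 1370.93.
Under uncorrelated errors the observed covariances equal the true-score covariances, so only the own-variance terms attenuate.
True-score variance = [10.4²·0.74 + 10.7²·0.96 + 13.7²·0.75 + 18.1²·0.56] + 632.983 = 514.178 + 632.983 = 1147.16.
Reliability = 1147.16 / 1370.93 = 0.837.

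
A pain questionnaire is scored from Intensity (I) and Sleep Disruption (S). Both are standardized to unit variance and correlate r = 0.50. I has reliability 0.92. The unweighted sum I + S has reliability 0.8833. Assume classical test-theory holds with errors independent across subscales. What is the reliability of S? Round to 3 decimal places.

0.730

Var(I+S) = 2 + 2·0.50 = 3.000.
True-score variance = ρ_I + ρ_S + 2·0.50, so 0.8833 = (0.92 + ρ_S + 1.00) / 3.000.
ρ_S = 0.8833·3.000 − 0.92 − 1.00 = 0.730.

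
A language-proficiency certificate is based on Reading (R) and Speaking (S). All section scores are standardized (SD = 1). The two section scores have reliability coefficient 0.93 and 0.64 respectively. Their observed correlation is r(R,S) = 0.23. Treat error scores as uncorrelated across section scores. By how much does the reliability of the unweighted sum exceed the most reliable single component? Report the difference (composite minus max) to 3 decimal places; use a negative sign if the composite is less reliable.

Var(sum) = 2 + 0.46 = 2.46; true-score variance = 1.57 + 0.46 = 2.03; composite reliability = 0.8252.
Max component reliability = 0.9300.
Difference = 0.8252 − 0.9300 = -0.105.

-0.105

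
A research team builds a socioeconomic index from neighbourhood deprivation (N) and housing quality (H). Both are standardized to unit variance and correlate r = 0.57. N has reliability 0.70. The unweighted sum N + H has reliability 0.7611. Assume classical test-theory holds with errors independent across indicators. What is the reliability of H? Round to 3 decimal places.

0.550

Var(N+H) = 2 + 2·0.57 = 3.140.
True-score variance = ρ_N + ρ_H + 2·0.57, so 0.7611 = (0.70 + ρ_H + 1.14) / 3.140.
ρ_H = 0.7611·3.140 − 0.70 − 1.14 = 0.550.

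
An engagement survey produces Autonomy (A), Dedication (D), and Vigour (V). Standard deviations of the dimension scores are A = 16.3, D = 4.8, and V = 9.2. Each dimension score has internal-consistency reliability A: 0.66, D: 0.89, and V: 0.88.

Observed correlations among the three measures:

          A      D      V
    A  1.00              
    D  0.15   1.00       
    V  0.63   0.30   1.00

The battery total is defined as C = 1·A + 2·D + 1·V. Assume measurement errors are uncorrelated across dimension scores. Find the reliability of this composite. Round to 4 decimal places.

0.8487

Var(C) = 16.3² + 2²·4.8² + 9.2² + 2·[2·16.3·4.8·0.15 + 16.3·9.2·0.63 + 2·4.8·9.2·0.30] = 442.49 + 288.886 = 731.376.
Under uncorrelated errors the observed covariances equal the true-score covariances, so only the own-variance terms attenuate.
True-score variance = [16.3²·0.66 + 2²·4.8²·0.89 + 9.2²·0.88] + 288.886 = 331.861 + 288.886 = 620.747.
Reliability = 620.747 / 731.376 = 0.8487.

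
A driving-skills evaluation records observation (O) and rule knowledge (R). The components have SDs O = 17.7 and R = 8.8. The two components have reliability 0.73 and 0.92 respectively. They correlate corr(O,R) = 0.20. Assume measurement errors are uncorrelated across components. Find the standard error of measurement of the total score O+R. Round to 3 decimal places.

Var(total) = 390.73 + 62.304 = 453.034.
True-score variance = 299.946 + 62.304 = 362.25, so reliability = 0.7996.
Error variance = 453.034 − 362.25 = 90.7835; SEM = √90.7835 = 9.528.

9.528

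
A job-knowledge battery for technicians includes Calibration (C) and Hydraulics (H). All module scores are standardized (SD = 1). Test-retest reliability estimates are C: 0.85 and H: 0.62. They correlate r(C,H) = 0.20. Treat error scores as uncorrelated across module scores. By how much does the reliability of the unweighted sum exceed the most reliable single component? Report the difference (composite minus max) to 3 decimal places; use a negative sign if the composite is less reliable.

-0.071

Var(sum) = 2 + 0.4 = 2.4; true-score variance = 1.47 + 0.4 = 1.87; composite reliability = 0.7792.
Max component reliability = 0.8500.
Difference = 0.7792 − 0.8500 = -0.071.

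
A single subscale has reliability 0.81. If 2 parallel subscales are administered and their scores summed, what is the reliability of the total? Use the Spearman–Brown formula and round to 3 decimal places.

0.895

ρ_k = kρ / (1 + (k−1)ρ) = 2·0.81 / (1 + 1·0.81) = 1.620 / 1.810 = 0.895.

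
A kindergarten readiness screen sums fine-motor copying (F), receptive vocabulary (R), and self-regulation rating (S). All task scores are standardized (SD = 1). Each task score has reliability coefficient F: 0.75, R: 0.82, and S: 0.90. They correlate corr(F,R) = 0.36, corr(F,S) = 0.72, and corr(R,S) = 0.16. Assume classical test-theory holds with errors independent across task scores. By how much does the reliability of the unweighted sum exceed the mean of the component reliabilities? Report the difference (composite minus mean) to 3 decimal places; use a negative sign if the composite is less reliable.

Var(sum) = 3 + 2.48 = 5.48; true-score variance = 2.47 + 2.48 = 4.95; composite reliability = 0.9033.
Mean component reliability = 0.8233.
Difference = 0.9033 − 0.8233 = 0.080.

0.080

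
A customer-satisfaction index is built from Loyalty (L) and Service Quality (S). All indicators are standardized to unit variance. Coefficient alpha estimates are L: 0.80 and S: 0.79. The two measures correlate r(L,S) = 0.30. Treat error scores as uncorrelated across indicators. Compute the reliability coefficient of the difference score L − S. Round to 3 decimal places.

0.707

Var(L−S) = 1 + 1 − 2·0.30 = 2 − 0.6 = 1.4.
Because errors are independent across components, Cov(Tᵢ,Tⱼ) = Cov(Xᵢ,Xⱼ); the off-diagonal part of the true-score variance is the same as above.
True-score variance = [0.80 + 0.79] − 0.6 = 1.59 − 0.6 = 0.99.
Reliability = 0.99 / 1.4 = 0.707.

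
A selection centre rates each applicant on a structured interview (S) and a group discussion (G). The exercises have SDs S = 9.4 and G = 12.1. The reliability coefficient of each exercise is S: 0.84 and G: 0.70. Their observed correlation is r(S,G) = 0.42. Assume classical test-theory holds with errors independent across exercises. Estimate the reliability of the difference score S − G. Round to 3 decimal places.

Var(S−G) = 9.4² + 12.1² − 2·9.4·12.1·0.42 = 234.77 − 95.5416 = 139.228.
With uncorrelated errors the cross-covariances are all true-score covariance, so they carry over unchanged; only the diagonal terms shrink to ρᵢσᵢ².
True-score variance = [9.4²·0.84 + 12.1²·0.70] − 95.5416 = 176.709 − 95.5416 = 81.1678.
Reliability = 81.1678 / 139.228 = 0.583.

0.583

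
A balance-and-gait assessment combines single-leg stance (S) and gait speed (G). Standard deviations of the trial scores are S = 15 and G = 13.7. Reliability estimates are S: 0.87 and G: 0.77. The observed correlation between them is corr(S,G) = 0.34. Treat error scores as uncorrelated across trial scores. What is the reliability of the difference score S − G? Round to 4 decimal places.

Var(S−G) = 15² + 13.7² − 2·15·13.7·0.34 = 412.69 − 139.74 = 272.95.
Because errors are independent across components, Cov(Tᵢ,Tⱼ) = Cov(Xᵢ,Xⱼ); the off-diagonal part of the true-score variance is the same as above.
True-score variance = [15²·0.87 + 13.7²·0.77] − 139.74 = 340.271 − 139.74 = 200.531.
Reliability = 200.531 / 272.95 = 0.7347.

0.7347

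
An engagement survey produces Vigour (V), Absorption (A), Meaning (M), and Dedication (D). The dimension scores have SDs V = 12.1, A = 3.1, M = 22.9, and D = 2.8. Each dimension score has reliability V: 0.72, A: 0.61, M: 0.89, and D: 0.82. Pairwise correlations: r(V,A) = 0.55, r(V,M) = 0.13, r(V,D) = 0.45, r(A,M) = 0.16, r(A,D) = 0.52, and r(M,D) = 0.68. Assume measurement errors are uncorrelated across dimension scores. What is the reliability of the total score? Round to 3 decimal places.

0.891

Var(V+A+M+D) = 12.1² + 3.1² + 22.9² + 2.8² + 2·[12.1·3.1·0.55 + 12.1·22.9·0.13 + 12.1·2.8·0.45 + 3.1·22.9·0.16 + 3.1·2.8·0.52 + 22.9·2.8·0.68] = 688.27 + 262.744 = 951.014.
With uncorrelated errors the cross-covariances are all true-score covariance, so they carry over unchanged; only the diagonal terms shrink to ρᵢσᵢ².
True-score variance = [12.1²·0.72 + 3.1²·0.61 + 22.9²·0.89 + 2.8²·0.82] + 262.744 = 584.431 + 262.744 = 847.175.
Reliability = 847.175 / 951.014 = 0.891.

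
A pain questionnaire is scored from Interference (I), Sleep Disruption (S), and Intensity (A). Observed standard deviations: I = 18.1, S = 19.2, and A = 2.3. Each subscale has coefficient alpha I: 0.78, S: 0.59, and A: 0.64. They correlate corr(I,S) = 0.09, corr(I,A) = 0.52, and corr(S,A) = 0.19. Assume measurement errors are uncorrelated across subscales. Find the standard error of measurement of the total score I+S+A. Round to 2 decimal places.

Var(total) = 701.54 + 122.63 = 824.17.
True-score variance = 476.419 + 122.63 = 599.049, so reliability = 0.7269.
Error variance = 824.17 − 599.049 = 225.121; SEM = √225.121 = 15.00.

15.00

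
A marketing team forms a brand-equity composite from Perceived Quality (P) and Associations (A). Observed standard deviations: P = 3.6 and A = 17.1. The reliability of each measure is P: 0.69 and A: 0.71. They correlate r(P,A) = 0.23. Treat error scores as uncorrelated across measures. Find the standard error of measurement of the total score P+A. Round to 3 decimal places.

Var(total) = 305.37 + 28.3176 = 333.688.
True-score variance = 216.553 + 28.3176 = 244.871, so reliability = 0.7338.
Error variance = 333.688 − 244.871 = 88.8165; SEM = √88.8165 = 9.424.

9.424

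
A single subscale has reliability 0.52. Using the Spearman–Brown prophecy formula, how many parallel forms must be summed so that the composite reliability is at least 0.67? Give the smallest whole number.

2

k ≥ ρ*(1−ρ₁)/(ρ₁(1−ρ*)) = 0.67·0.48 / (0.52·0.33) = 1.874.
Smallest integer k = 2.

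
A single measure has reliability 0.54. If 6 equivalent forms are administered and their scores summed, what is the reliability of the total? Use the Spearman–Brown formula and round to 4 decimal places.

ρ_k = kρ / (1 + (k−1)ρ) = 6·0.54 / (1 + 5·0.54) = 3.240 / 3.700 = 0.8757.

0.8757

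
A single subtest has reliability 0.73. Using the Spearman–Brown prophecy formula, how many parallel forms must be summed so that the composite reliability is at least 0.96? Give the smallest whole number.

9

k ≥ ρ*(1−ρ₁)/(ρ₁(1−ρ*)) = 0.96·0.27 / (0.73·0.04) = 8.877.
Smallest integer k = 9.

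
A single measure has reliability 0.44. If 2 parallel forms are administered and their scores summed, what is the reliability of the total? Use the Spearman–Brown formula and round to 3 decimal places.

ρ_k = kρ / (1 + (k−1)ρ) = 2·0.44 / (1 + 1·0.44) = 0.880 / 1.440 = 0.611.

0.611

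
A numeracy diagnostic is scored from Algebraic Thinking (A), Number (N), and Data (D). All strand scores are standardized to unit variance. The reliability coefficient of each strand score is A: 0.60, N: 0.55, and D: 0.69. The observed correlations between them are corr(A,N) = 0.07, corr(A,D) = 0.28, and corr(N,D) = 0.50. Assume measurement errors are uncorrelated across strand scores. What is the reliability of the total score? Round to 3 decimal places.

0.753

Var(A+N+D) = 3 + 2·[0.07 + 0.28 + 0.50] = 3 + 1.7 = 4.7.
Because errors are independent across components, Cov(Tᵢ,Tⱼ) = Cov(Xᵢ,Xⱼ); the off-diagonal part of the true-score variance is the same as above.
True-score variance = [0.60 + 0.55 + 0.69] + 1.7 = 1.84 + 1.7 = 3.54.
Reliability = 3.54 / 4.7 = 0.753.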